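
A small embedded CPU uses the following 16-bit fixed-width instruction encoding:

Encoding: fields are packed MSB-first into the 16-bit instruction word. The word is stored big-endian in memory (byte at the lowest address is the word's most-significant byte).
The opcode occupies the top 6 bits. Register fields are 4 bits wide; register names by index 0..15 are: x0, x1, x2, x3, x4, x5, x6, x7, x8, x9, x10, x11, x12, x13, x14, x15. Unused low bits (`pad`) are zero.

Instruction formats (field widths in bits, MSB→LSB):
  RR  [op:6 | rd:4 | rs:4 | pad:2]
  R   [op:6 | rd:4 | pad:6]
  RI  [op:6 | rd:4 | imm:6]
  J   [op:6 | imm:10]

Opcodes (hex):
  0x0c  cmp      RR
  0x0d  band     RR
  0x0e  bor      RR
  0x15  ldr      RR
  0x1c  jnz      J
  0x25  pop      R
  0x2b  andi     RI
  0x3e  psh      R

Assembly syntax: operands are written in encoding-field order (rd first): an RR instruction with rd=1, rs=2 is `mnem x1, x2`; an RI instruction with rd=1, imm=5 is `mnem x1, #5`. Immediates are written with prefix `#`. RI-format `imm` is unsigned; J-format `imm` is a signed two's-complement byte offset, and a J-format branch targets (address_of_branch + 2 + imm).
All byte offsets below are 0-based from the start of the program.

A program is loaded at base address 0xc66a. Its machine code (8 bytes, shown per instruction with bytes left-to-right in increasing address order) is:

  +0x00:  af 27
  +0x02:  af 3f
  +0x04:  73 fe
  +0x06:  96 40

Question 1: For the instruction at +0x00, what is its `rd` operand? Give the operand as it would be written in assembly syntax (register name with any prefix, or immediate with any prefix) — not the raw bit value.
[00] af 27 → 0xaf27
  top 6b → 0x2b → andi [RI]
  rd: (w>>6)&0xf=0xc → x12
  imm: (w>>0)&0x3f=0x27 → #39

x12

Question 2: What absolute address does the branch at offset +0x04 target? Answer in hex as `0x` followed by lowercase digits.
0xc66e

+0x04: 73 fe ⇒ word 0x73fe (big)
  op=0x73fe>>10=0x1c ⇒ jnz (J)
  imm: (w>>0)&0x3ff=0x3fe (s10→-2) → #-2
  target = base 0xc66a + off 0x04 + 2 + imm -2 = 0xc66e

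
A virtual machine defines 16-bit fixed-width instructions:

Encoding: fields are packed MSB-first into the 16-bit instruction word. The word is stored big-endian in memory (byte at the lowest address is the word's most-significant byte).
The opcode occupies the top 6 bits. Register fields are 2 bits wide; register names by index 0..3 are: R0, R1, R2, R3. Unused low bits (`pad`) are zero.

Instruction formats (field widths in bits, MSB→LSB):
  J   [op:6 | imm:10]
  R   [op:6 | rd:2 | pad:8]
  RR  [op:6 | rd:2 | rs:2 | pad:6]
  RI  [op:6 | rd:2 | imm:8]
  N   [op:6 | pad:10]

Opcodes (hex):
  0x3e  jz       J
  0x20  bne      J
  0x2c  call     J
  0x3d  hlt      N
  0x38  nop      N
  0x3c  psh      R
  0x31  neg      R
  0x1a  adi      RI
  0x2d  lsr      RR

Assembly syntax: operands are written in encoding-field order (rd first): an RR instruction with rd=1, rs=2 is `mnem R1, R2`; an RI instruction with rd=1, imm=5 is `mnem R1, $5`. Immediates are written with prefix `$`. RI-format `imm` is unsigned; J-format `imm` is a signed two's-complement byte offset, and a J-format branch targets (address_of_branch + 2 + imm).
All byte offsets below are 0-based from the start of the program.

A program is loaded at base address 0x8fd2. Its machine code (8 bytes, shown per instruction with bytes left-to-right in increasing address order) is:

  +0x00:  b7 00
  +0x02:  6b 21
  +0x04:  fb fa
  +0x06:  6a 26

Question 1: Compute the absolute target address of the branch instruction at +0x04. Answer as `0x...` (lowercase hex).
0x8fd2

off 0x04: read fb fa as big → 0xfbfa
  op=0xfbfa>>10=0x3e ⇒ jz (J)
  imm@[9:0]=0x3fa (s10→-6) ⇒ $-6
  target = base 0x8fd2 + off 0x04 + 2 + imm -6 = 0x8fd2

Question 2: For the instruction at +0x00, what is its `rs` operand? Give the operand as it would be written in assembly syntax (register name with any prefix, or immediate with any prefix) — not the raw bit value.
@+00  big-endian(b7 00) = 0xb700
  op=0xb700>>10=0x2d ⇒ lsr (RR)
  [9:8] rd=3 = R3
  [7:6] rs=0 = R0

R0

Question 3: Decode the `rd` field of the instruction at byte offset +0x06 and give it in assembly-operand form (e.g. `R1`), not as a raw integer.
R2

+0x06: 6a 26 ⇒ word 0x6a26 (big)
  top 6b → 0x1a → adi [RI]
  [9:8] rd=2 = R2
  [7:0] imm=38 = $38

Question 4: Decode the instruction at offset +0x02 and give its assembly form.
adi R3, $33

+0x02: 6b 21 ⇒ word 0x6b21 (big)
  opcode bits[15:10]=0x1a: adi/RI
  rd@[9:8]=0x3 ⇒ R3
  imm@[7:0]=0x21 ⇒ $33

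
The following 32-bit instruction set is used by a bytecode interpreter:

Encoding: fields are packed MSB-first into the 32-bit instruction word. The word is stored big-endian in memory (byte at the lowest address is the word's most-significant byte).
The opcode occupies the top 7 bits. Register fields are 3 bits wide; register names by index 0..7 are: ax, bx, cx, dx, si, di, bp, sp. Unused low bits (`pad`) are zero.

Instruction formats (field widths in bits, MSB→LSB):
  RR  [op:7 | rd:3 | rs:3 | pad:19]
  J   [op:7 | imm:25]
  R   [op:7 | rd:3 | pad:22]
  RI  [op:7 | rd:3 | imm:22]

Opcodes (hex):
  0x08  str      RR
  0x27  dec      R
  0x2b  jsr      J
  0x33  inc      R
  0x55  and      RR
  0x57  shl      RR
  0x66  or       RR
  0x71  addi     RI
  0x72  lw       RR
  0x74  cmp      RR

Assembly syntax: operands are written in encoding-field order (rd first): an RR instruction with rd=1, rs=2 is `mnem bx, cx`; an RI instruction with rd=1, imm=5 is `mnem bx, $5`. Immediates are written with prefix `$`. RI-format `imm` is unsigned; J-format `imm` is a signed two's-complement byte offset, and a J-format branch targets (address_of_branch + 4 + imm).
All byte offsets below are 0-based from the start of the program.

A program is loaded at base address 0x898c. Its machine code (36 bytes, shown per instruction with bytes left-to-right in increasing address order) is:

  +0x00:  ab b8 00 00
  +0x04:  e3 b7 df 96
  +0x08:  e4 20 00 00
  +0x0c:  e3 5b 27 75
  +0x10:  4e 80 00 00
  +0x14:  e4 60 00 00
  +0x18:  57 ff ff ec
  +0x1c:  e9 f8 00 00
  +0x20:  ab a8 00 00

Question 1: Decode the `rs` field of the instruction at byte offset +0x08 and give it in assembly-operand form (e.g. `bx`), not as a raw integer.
[08] e4 20 00 00 → 0xe4200000
  top 7b → 0x72 → lw [RR]
  rd: (w>>22)&0x7=0x0 → ax
  rs: (w>>19)&0x7=0x4 → si

si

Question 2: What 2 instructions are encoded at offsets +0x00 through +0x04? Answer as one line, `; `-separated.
and bp, sp; addi bp, $3661718

+0x00: ab b8 00 00 ⇒ word 0xabb80000 (big)
  opcode bits[31:25]=0x55: and/RR
  rd@[24:22]=0x6 ⇒ bp
  rs@[21:19]=0x7 ⇒ sp
+0x04: e3 b7 df 96 ⇒ word 0xe3b7df96 (big)
  opcode bits[31:25]=0x71: addi/RI
  rd@[24:22]=0x6 ⇒ bp
  imm@[21:0]=0x37df96 ⇒ $3661718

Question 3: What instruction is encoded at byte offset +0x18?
jsr $-20

+0x18: 57 ff ff ec ⇒ word 0x57ffffec (big)
  opcode bits[31:25]=0x2b: jsr/J
  imm: (w>>0)&0x1ffffff=0x1ffffec (s25→-20) → $-20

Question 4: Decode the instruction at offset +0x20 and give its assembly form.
and bp, di

off 0x20: read ab a8 00 00 as big → 0xaba80000
  top 7b → 0x55 → and [RR]
  rd: (w>>22)&0x7=0x6 → bp
  rs: (w>>19)&0x7=0x5 → di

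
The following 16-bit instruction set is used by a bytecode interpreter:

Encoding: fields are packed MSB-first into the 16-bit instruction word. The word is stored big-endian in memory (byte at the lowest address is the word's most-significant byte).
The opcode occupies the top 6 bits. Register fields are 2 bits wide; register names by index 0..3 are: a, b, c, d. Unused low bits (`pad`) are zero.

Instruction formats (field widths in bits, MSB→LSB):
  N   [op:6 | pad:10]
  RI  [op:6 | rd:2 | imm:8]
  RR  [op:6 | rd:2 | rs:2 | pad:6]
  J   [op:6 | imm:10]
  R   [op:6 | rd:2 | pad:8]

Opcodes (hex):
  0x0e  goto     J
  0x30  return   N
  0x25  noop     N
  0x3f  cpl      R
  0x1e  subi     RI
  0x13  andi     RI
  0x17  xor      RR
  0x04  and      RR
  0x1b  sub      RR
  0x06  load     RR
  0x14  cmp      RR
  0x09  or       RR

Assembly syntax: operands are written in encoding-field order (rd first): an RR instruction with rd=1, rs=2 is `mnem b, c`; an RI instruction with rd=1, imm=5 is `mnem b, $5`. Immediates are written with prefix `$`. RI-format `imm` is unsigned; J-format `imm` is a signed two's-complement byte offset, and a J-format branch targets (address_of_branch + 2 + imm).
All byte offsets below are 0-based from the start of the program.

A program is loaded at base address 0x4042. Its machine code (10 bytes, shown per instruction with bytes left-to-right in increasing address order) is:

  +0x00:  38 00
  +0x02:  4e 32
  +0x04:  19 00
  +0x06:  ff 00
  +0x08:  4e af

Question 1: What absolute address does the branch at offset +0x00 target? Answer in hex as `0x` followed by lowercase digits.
off 0x00: read 38 00 as big → 0x3800
  opcode bits[15:10]=0xe: goto/J
  [9:0] imm=0 = $0
  target = base 0x4042 + off 0x00 + 2 + imm 0 = 0x4044

0x4044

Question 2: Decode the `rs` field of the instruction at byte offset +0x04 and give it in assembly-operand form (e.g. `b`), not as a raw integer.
a

[04] 19 00 → 0x1900
  opcode bits[15:10]=0x6: load/RR
  [9:8] rd=1 = b
  [7:6] rs=0 = a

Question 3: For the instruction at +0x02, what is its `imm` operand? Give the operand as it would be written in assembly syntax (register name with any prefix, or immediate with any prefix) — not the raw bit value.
$50

[02] 4e 32 → 0x4e32
  op=0x4e32>>10=0x13 ⇒ andi (RI)
  rd: (w>>8)&0x3=0x2 → c
  imm: (w>>0)&0xff=0x32 → $50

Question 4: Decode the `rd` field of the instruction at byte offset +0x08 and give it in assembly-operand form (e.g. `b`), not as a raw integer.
c

[08] 4e af → 0x4eaf
  op=0x4eaf>>10=0x13 ⇒ andi (RI)
  rd@[9:8]=0x2 ⇒ c
  imm@[7:0]=0xaf ⇒ $175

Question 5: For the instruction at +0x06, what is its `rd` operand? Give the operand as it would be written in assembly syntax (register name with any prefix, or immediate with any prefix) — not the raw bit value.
d

off 0x06: read ff 00 as big → 0xff00
  top 6b → 0x3f → cpl [R]
  rd: (w>>8)&0x3=0x3 → d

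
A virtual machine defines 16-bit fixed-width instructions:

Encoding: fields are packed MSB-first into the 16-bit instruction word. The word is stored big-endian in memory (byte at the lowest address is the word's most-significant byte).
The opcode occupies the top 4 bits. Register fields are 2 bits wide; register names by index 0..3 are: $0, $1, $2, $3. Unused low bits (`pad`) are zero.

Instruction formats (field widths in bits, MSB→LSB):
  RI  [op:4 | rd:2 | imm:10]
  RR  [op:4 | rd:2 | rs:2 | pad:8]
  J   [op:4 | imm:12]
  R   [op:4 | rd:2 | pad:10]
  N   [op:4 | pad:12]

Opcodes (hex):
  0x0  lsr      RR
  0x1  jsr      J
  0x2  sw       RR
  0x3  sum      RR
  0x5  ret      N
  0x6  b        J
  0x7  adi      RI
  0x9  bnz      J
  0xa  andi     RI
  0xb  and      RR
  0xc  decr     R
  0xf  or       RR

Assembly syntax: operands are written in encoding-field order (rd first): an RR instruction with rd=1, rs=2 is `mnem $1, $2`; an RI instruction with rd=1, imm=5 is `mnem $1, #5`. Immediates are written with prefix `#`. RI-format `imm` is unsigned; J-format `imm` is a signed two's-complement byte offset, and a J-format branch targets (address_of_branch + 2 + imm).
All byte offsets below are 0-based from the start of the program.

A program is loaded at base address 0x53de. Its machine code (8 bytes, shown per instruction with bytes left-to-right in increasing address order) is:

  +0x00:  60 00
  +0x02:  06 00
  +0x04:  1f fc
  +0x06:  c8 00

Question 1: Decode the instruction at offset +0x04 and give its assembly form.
+0x04: 1f fc ⇒ word 0x1ffc (big)
  top 4b → 0x1 → jsr [J]
  imm: (w>>0)&0xfff=0xffc (s12→-4) → #-4

jsr #-4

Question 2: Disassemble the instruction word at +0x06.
decr $2

@+06  big-endian(c8 00) = 0xc800
  op=0xc800>>12=0xc ⇒ decr (R)
  rd@[11:10]=0x2 ⇒ $2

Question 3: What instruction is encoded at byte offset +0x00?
+0x00: 60 00 ⇒ word 0x6000 (big)
  op=0x6000>>12=0x6 ⇒ b (J)
  imm: (w>>0)&0xfff=0x0 → #0

b #0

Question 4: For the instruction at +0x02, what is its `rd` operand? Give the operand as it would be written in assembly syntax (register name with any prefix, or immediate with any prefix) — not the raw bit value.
$1

off 0x02: read 06 00 as big → 0x0600
  op=0x0600>>12=0x0 ⇒ lsr (RR)
  rd: (w>>10)&0x3=0x1 → $1
  rs: (w>>8)&0x3=0x2 → $2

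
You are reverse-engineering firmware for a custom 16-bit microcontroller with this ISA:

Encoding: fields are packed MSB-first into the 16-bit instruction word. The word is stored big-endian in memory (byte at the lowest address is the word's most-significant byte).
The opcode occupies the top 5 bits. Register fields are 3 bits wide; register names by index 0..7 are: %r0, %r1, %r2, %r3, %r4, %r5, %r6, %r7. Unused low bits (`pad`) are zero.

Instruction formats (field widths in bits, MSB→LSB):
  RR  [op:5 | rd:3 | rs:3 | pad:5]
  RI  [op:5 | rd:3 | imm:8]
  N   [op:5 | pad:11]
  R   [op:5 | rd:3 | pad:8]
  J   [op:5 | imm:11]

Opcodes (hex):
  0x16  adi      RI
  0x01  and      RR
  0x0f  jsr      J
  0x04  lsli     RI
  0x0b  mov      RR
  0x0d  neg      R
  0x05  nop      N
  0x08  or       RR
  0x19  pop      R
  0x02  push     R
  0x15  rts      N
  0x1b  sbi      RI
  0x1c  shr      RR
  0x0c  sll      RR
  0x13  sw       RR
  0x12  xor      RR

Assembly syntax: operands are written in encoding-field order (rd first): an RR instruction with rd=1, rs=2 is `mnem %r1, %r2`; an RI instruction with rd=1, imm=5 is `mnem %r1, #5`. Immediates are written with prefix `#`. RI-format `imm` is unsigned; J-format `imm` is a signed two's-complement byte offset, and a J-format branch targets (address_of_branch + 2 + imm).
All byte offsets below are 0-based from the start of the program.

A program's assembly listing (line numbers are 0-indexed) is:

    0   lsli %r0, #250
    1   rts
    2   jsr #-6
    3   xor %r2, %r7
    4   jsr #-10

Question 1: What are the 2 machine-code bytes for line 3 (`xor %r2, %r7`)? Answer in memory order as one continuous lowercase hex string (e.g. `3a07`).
92e0

L3: xor op=0x12:5|rd=2:3|rs=7:3|pad=0:5 ⇒ 0x92e0 ⇒ big 92 e0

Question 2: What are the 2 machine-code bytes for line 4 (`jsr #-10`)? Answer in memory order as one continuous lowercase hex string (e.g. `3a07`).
7ff6

4. jsr fields op=0xf:5|imm=-10:11 → word 7ff6h → 7f f6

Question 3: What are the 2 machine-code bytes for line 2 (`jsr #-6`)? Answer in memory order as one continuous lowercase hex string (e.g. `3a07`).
7ffa

L2: jsr op=0xf:5|imm=-6:11 ⇒ 0x7ffa ⇒ big 7f fa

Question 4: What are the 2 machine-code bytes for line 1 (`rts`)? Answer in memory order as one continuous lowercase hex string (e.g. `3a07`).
a800

1. rts fields op=0x15:5|pad=0:11 → word a800h → a8 00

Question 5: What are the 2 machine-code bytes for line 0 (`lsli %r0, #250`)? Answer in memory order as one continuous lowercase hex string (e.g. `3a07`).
20fa

L0: lsli op=0x4:5|rd=0:3|imm=250:8 ⇒ 0x20fa ⇒ big 20 fa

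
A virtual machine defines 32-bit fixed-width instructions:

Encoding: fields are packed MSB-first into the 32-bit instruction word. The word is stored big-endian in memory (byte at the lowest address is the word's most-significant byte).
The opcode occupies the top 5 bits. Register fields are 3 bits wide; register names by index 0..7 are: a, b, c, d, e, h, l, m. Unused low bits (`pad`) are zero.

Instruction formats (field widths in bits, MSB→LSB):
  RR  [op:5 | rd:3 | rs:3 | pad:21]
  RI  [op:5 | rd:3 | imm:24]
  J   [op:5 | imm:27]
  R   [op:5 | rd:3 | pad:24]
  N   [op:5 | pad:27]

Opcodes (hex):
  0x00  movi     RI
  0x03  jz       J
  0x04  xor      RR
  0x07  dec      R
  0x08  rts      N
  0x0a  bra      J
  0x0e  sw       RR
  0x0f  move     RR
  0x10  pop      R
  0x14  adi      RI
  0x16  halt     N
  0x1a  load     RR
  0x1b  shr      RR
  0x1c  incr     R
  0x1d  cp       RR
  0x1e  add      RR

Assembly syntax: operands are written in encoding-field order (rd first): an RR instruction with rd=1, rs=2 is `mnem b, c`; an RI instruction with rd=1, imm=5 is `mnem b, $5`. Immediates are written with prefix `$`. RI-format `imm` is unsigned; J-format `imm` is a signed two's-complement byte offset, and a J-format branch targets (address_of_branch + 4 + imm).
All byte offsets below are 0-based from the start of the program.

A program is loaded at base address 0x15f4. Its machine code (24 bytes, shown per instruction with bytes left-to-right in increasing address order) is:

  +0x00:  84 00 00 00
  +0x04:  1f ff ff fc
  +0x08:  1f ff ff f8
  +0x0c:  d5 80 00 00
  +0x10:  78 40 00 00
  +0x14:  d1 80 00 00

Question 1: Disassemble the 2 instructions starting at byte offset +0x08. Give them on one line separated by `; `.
[08] 1f ff ff f8 → 0x1ffffff8
  opcode bits[31:27]=0x3: jz/J
  [26:0] imm=134217720 (s27→-8) = $-8
[0c] d5 80 00 00 → 0xd5800000
  opcode bits[31:27]=0x1a: load/RR
  [26:24] rd=5 = h
  [23:21] rs=4 = e

jz $-8; load h, e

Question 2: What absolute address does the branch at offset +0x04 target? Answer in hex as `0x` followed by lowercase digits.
off 0x04: read 1f ff ff fc as big → 0x1ffffffc
  op=0x1ffffffc>>27=0x3 ⇒ jz (J)
  [26:0] imm=134217724 (s27→-4) = $-4
  target = base 0x15f4 + off 0x04 + 4 + imm -4 = 0x15f8

0x15f8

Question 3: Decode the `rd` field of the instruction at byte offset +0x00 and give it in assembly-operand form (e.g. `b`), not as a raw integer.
off 0x00: read 84 00 00 00 as big → 0x84000000
  top 5b → 0x10 → pop [R]
  rd: (w>>24)&0x7=0x4 → e

e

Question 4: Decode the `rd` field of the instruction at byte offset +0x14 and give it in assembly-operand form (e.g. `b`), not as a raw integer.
b

@+14  big-endian(d1 80 00 00) = 0xd1800000
  opcode bits[31:27]=0x1a: load/RR
  [26:24] rd=1 = b
  [23:21] rs=4 = e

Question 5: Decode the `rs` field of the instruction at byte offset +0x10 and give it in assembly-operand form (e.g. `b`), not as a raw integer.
+0x10: 78 40 00 00 ⇒ word 0x78400000 (big)
  top 5b → 0xf → move [RR]
  rd: (w>>24)&0x7=0x0 → a
  rs: (w>>21)&0x7=0x2 → c

c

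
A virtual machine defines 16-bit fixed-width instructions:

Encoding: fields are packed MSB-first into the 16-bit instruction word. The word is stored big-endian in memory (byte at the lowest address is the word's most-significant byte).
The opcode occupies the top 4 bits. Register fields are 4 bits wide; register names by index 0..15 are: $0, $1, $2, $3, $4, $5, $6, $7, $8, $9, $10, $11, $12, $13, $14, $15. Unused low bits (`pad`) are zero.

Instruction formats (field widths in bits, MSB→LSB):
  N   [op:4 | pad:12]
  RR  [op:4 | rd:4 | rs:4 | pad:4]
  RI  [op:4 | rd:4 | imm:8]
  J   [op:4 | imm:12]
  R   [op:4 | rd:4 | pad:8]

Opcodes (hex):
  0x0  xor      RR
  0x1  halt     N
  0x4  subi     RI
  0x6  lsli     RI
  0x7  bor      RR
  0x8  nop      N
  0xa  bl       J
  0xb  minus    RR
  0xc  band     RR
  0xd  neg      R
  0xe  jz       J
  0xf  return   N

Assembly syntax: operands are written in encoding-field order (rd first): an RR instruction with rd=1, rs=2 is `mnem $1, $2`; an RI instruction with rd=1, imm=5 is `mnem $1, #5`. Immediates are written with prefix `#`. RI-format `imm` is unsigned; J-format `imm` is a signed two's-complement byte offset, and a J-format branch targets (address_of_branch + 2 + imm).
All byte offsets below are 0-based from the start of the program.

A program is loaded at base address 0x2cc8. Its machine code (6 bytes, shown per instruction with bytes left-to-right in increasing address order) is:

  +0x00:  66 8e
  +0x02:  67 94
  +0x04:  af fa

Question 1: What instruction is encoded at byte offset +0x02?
off 0x02: read 67 94 as big → 0x6794
  opcode bits[15:12]=0x6: lsli/RI
  rd: (w>>8)&0xf=0x7 → $7
  imm: (w>>0)&0xff=0x94 → #148

lsli $7, #148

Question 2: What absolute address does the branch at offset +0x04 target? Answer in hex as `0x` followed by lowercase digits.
[04] af fa → 0xaffa
  opcode bits[15:12]=0xa: bl/J
  imm@[11:0]=0xffa (s12→-6) ⇒ #-6
  target = base 0x2cc8 + off 0x04 + 2 + imm -6 = 0x2cc8

0x2cc8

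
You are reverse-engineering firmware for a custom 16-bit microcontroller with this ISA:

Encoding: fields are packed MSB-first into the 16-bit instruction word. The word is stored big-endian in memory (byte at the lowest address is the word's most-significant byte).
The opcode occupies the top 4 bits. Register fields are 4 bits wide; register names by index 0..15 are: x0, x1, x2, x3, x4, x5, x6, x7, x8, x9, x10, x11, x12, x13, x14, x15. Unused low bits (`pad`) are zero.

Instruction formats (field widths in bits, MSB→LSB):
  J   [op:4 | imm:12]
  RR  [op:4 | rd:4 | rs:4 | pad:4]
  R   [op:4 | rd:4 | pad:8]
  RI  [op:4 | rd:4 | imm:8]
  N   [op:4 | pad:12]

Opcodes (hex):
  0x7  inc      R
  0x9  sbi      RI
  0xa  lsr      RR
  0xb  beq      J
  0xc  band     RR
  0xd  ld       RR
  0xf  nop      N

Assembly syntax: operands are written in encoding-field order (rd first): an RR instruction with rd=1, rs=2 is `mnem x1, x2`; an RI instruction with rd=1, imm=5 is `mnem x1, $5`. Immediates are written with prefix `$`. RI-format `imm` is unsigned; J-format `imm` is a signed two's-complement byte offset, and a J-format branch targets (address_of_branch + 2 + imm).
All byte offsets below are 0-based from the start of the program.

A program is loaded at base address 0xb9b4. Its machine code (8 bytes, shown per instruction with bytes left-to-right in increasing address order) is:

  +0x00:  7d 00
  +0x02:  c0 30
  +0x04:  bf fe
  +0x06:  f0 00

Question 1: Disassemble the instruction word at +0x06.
nop

@+06  big-endian(f0 00) = 0xf000
  opcode bits[15:12]=0xf: nop/N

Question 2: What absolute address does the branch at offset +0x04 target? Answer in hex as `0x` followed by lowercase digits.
0xb9b8

[04] bf fe → 0xbffe
  op=0xbffe>>12=0xb ⇒ beq (J)
  imm@[11:0]=0xffe (s12→-2) ⇒ $-2
  target = base 0xb9b4 + off 0x04 + 2 + imm -2 = 0xb9b8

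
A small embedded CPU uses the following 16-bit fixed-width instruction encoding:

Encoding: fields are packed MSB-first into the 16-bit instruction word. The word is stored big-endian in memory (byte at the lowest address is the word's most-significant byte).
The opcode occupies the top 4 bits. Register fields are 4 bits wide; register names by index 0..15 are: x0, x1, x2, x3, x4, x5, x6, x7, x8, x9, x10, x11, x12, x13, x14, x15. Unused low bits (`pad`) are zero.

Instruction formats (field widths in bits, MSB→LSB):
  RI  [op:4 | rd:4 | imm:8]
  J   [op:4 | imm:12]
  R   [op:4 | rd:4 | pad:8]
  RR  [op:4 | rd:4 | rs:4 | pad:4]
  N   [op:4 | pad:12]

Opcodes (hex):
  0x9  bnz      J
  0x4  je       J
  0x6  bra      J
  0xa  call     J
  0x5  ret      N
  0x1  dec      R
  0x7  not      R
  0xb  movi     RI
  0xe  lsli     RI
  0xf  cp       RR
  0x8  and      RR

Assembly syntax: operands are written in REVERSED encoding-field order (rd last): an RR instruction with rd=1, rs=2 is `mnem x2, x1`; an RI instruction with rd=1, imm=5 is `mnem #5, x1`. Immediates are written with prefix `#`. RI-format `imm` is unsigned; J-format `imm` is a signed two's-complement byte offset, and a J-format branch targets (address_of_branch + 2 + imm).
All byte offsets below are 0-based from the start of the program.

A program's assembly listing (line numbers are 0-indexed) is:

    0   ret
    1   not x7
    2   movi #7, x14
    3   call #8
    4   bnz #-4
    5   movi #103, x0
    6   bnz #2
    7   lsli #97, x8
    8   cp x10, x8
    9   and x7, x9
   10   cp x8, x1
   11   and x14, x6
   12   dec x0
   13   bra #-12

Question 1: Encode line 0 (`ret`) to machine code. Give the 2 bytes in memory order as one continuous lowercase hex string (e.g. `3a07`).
5000

line 0 (ret): pack op=0x5:4|pad=0:12 = 0x5000; big→ 50 00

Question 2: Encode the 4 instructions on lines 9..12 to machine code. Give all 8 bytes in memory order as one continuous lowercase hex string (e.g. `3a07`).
line 9 (and): pack op=0x8:4|rd=9:4|rs=7:4|pad=0:4 = 0x8970; big→ 89 70
line 10 (cp): pack op=0xf:4|rd=1:4|rs=8:4|pad=0:4 = 0xf180; big→ f1 80
line 11 (and): pack op=0x8:4|rd=6:4|rs=14:4|pad=0:4 = 0x86e0; big→ 86 e0
line 12 (dec): pack op=0x1:4|rd=0:4|pad=0:8 = 0x1000; big→ 10 00

8970f18086e01000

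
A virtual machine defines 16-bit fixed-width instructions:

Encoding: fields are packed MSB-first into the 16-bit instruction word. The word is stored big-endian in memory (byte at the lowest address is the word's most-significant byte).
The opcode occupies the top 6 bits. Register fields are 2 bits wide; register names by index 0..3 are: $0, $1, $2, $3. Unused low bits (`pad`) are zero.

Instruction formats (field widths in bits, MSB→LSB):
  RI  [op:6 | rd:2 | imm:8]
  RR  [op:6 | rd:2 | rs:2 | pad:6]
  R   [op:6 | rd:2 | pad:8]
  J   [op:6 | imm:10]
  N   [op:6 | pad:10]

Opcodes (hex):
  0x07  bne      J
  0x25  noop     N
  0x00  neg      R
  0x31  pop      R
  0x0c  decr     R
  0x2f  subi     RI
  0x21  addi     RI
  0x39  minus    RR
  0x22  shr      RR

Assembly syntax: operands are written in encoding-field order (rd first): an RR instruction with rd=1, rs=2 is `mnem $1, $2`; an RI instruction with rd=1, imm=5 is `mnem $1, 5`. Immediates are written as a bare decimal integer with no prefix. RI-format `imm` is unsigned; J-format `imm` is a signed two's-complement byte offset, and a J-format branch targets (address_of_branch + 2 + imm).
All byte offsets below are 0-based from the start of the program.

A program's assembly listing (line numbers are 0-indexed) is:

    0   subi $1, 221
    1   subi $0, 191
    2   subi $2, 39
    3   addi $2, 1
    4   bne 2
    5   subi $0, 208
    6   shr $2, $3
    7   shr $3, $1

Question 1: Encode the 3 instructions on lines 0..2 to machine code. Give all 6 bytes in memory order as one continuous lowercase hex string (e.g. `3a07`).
bdddbcbfbe27

0. subi fields op=0x2f:6|rd=1:2|imm=221:8 → word bdddh → bd dd
1. subi fields op=0x2f:6|rd=0:2|imm=191:8 → word bcbfh → bc bf
2. subi fields op=0x2f:6|rd=2:2|imm=39:8 → word be27h → be 27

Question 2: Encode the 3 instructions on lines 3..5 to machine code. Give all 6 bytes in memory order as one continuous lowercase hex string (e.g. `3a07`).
3. addi fields op=0x21:6|rd=2:2|imm=1:8 → word 8601h → 86 01
4. bne fields op=0x7:6|imm=2:10 → word 1c02h → 1c 02
5. subi fields op=0x2f:6|rd=0:2|imm=208:8 → word bcd0h → bc d0

86011c02bcd0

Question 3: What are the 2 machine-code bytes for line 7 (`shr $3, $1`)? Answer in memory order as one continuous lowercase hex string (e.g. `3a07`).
8b40

line 7 (shr): pack op=0x22:6|rd=3:2|rs=1:2|pad=0:6 = 0x8b40; big→ 8b 40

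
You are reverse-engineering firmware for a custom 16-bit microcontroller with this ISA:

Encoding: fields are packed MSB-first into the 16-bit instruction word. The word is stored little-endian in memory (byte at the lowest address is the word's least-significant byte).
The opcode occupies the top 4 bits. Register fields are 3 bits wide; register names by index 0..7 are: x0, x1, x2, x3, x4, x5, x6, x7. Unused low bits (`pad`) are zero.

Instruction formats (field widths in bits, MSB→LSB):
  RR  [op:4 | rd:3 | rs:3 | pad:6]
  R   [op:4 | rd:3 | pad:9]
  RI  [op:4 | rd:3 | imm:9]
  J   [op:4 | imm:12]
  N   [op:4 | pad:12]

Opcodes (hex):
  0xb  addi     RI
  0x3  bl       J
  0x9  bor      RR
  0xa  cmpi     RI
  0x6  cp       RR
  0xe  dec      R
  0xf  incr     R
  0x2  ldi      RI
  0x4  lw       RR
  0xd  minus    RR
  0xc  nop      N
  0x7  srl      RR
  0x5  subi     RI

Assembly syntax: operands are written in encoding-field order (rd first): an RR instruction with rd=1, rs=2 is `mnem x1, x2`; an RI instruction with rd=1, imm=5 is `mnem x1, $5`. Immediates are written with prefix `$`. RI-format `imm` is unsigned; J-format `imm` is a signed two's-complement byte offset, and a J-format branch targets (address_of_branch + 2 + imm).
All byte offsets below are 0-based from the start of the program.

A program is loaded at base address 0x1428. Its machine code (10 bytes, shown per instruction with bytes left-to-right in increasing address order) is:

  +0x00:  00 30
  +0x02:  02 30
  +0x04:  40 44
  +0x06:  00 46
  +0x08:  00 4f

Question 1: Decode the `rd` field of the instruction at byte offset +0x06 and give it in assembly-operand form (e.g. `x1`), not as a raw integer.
x3

+0x06: 00 46 ⇒ word 0x4600 (little)
  op=0x4600>>12=0x4 ⇒ lw (RR)
  rd: (w>>9)&0x7=0x3 → x3
  rs: (w>>6)&0x7=0x0 → x0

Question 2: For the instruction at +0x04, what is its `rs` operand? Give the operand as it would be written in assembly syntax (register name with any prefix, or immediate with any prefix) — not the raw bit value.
x1

@+04  little-endian(40 44) = 0x4440
  opcode bits[15:12]=0x4: lw/RR
  rd: (w>>9)&0x7=0x2 → x2
  rs: (w>>6)&0x7=0x1 → x1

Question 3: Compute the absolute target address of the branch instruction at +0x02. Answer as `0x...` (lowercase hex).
0x142e

off 0x02: read 02 30 as little → 0x3002
  op=0x3002>>12=0x3 ⇒ bl (J)
  [11:0] imm=2 = $2
  target = base 0x1428 + off 0x02 + 2 + imm 2 = 0x142e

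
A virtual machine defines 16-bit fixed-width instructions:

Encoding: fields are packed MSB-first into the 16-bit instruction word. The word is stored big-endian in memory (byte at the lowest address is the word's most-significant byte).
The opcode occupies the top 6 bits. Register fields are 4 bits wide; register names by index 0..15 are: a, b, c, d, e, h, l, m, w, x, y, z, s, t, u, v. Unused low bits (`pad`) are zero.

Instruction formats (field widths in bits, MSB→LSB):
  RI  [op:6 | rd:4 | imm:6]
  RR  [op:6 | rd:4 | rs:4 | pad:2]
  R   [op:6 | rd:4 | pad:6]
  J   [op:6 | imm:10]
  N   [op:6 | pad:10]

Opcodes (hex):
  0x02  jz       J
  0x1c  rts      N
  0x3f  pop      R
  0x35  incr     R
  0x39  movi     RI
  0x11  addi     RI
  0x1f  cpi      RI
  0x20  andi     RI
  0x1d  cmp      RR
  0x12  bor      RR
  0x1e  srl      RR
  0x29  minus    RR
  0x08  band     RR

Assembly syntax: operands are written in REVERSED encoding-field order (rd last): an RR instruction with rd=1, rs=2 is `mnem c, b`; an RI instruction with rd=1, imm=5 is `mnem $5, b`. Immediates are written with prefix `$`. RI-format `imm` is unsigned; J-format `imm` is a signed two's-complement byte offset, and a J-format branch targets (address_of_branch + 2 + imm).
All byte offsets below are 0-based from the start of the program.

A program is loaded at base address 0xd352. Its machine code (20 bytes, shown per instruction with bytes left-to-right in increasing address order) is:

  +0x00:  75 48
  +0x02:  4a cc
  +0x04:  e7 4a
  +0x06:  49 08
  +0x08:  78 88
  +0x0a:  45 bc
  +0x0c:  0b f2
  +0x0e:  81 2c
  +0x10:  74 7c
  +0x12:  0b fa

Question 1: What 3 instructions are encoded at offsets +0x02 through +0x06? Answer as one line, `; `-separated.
bor d, z; movi $10, t; bor c, e

+0x02: 4a cc ⇒ word 0x4acc (big)
  op=0x4acc>>10=0x12 ⇒ bor (RR)
  rd@[9:6]=0xb ⇒ z
  rs@[5:2]=0x3 ⇒ d
+0x04: e7 4a ⇒ word 0xe74a (big)
  op=0xe74a>>10=0x39 ⇒ movi (RI)
  rd@[9:6]=0xd ⇒ t
  imm@[5:0]=0xa ⇒ $10
+0x06: 49 08 ⇒ word 0x4908 (big)
  op=0x4908>>10=0x12 ⇒ bor (RR)
  rd@[9:6]=0x4 ⇒ e
  rs@[5:2]=0x2 ⇒ c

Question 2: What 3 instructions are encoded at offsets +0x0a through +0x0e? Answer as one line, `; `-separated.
addi $60, l; jz $-14; andi $44, e

off 0x0a: read 45 bc as big → 0x45bc
  opcode bits[15:10]=0x11: addi/RI
  [9:6] rd=6 = l
  [5:0] imm=60 = $60
off 0x0c: read 0b f2 as big → 0x0bf2
  opcode bits[15:10]=0x2: jz/J
  [9:0] imm=1010 (s10→-14) = $-14
off 0x0e: read 81 2c as big → 0x812c
  opcode bits[15:10]=0x20: andi/RI
  [9:6] rd=4 = e
  [5:0] imm=44 = $44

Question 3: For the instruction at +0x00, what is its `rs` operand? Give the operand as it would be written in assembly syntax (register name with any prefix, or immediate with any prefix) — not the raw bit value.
c

+0x00: 75 48 ⇒ word 0x7548 (big)
  op=0x7548>>10=0x1d ⇒ cmp (RR)
  [9:6] rd=5 = h
  [5:2] rs=2 = c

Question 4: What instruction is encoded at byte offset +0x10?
cmp v, b

+0x10: 74 7c ⇒ word 0x747c (big)
  op=0x747c>>10=0x1d ⇒ cmp (RR)
  rd@[9:6]=0x1 ⇒ b
  rs@[5:2]=0xf ⇒ v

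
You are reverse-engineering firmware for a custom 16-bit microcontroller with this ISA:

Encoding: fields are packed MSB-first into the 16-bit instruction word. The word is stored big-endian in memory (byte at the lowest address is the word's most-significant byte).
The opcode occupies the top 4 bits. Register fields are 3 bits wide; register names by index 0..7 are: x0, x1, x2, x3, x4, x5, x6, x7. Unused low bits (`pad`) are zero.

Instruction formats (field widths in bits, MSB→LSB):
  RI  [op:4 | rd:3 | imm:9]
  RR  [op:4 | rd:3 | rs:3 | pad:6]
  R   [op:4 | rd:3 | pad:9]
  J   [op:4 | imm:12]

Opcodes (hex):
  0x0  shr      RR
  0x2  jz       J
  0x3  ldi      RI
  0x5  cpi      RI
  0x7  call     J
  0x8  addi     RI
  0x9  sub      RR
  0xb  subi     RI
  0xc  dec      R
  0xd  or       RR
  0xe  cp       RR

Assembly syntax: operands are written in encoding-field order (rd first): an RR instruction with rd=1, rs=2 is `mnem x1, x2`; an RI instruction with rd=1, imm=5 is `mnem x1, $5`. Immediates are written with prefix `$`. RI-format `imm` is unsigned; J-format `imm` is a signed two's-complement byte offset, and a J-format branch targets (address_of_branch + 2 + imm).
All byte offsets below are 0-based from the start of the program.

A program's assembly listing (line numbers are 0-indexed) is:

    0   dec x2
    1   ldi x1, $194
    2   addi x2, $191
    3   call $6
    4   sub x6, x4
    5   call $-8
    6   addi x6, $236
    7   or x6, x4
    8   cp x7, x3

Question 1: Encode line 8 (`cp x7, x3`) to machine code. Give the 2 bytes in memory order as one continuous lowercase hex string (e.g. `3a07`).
L8: cp op=0xe:4|rd=7:3|rs=3:3|pad=0:6 ⇒ 0xeec0 ⇒ big ee c0

eec0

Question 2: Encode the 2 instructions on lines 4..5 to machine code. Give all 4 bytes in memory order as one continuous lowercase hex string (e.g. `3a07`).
9d007ff8

line 4 (sub): pack op=0x9:4|rd=6:3|rs=4:3|pad=0:6 = 0x9d00; big→ 9d 00
line 5 (call): pack op=0x7:4|imm=-8:12 = 0x7ff8; big→ 7f f8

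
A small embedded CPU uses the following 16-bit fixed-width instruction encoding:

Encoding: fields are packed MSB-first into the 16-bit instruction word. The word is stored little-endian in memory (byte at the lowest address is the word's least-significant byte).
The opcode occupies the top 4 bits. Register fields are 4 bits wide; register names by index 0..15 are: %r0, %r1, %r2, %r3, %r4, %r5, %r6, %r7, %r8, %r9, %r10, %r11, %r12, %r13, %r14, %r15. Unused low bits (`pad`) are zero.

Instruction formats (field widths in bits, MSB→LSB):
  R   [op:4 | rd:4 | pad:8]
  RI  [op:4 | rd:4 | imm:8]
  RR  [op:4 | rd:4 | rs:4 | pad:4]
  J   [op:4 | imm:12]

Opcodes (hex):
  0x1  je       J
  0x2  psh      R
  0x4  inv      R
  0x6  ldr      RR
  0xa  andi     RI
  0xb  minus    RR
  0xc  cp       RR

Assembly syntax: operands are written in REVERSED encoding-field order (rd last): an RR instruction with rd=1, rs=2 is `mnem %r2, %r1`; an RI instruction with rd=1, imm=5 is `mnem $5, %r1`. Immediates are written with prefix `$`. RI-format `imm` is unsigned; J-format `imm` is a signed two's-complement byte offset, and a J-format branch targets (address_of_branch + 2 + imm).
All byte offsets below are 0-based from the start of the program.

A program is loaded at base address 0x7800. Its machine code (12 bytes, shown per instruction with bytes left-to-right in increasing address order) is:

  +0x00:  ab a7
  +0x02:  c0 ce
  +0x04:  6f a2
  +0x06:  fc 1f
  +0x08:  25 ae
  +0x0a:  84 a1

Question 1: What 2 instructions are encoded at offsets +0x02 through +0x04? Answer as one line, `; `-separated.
[02] c0 ce → 0xcec0
  op=0xcec0>>12=0xc ⇒ cp (RR)
  rd@[11:8]=0xe ⇒ %r14
  rs@[7:4]=0xc ⇒ %r12
[04] 6f a2 → 0xa26f
  op=0xa26f>>12=0xa ⇒ andi (RI)
  rd@[11:8]=0x2 ⇒ %r2
  imm@[7:0]=0x6f ⇒ $111

cp %r12, %r14; andi $111, %r2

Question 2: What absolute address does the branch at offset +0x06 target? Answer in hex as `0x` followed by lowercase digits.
0x7804

+0x06: fc 1f ⇒ word 0x1ffc (little)
  top 4b → 0x1 → je [J]
  imm@[11:0]=0xffc (s12→-4) ⇒ $-4
  target = base 0x7800 + off 0x06 + 2 + imm -4 = 0x7804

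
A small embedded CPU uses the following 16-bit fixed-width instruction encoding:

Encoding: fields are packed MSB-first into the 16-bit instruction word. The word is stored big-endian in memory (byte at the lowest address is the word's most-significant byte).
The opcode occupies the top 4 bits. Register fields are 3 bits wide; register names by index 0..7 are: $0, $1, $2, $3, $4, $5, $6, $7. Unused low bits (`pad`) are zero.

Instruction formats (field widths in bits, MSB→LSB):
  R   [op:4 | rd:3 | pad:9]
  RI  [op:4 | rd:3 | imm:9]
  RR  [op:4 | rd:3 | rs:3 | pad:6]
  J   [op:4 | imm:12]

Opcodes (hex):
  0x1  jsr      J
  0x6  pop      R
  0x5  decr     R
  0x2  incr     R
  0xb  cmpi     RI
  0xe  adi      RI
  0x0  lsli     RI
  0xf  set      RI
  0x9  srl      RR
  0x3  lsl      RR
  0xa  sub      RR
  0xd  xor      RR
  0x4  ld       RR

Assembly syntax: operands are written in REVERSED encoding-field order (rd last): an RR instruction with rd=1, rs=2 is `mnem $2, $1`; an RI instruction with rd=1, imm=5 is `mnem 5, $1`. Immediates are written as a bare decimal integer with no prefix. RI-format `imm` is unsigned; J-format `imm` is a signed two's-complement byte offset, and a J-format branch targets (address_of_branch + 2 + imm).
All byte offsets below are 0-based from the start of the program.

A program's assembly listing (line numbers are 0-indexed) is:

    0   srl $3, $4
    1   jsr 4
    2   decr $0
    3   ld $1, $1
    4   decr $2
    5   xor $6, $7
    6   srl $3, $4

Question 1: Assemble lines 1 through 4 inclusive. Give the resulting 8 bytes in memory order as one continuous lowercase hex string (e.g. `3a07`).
line 1 (jsr): pack op=0x1:4|imm=4:12 = 0x1004; big→ 10 04
line 2 (decr): pack op=0x5:4|rd=0:3|pad=0:9 = 0x5000; big→ 50 00
line 3 (ld): pack op=0x4:4|rd=1:3|rs=1:3|pad=0:6 = 0x4240; big→ 42 40
line 4 (decr): pack op=0x5:4|rd=2:3|pad=0:9 = 0x5400; big→ 54 00

1004500042405400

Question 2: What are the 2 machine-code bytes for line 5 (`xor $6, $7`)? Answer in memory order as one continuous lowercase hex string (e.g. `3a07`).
df80

L5: xor op=0xd:4|rd=7:3|rs=6:3|pad=0:6 ⇒ 0xdf80 ⇒ big df 80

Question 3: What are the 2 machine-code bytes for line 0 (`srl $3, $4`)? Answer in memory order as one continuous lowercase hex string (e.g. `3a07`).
98c0

L0: srl op=0x9:4|rd=4:3|rs=3:3|pad=0:6 ⇒ 0x98c0 ⇒ big 98 c0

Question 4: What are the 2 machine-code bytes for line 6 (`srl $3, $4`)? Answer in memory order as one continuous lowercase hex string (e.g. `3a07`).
98c0

6. srl fields op=0x9:4|rd=4:3|rs=3:3|pad=0:6 → word 98c0h → 98 c0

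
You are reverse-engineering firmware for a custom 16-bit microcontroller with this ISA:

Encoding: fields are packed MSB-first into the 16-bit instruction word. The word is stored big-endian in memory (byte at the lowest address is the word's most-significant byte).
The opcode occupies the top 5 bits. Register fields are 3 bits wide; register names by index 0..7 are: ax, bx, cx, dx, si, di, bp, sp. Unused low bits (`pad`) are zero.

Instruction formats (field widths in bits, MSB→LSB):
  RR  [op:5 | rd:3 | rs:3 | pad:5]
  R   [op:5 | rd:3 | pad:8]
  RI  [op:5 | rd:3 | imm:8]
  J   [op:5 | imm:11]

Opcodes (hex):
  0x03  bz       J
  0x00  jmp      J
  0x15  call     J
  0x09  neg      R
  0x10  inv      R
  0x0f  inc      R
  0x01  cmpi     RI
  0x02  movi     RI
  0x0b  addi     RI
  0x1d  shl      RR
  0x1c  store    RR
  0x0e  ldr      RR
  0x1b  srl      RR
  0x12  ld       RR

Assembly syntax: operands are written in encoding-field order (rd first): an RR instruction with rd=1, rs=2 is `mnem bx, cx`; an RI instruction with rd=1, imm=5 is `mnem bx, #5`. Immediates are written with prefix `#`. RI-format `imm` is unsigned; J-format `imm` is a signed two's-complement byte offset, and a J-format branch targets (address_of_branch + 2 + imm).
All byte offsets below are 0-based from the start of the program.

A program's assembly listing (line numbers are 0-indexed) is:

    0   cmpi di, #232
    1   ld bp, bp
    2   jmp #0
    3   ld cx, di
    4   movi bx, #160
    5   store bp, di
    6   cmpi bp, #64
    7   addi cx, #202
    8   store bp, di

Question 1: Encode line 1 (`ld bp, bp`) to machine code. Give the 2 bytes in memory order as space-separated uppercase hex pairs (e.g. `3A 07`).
line 1 (ld): pack op=0x12:5|rd=6:3|rs=6:3|pad=0:5 = 0x96c0; big→ 96 c0

96 C0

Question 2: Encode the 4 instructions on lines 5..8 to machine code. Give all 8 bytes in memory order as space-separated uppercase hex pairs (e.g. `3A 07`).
E6 A0 0E 40 5A CA E6 A0

line 5 (store): pack op=0x1c:5|rd=6:3|rs=5:3|pad=0:5 = 0xe6a0; big→ e6 a0
line 6 (cmpi): pack op=0x1:5|rd=6:3|imm=64:8 = 0x0e40; big→ 0e 40
line 7 (addi): pack op=0xb:5|rd=2:3|imm=202:8 = 0x5aca; big→ 5a ca
line 8 (store): pack op=0x1c:5|rd=6:3|rs=5:3|pad=0:5 = 0xe6a0; big→ e6 a0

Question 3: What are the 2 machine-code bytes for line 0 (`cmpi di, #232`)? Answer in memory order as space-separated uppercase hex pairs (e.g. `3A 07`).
0D E8

line 0 (cmpi): pack op=0x1:5|rd=5:3|imm=232:8 = 0x0de8; big→ 0d e8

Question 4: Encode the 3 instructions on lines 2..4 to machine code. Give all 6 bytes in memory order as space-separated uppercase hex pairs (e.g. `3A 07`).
2. jmp fields op=0x0:5|imm=0:11 → word 0000h → 00 00
3. ld fields op=0x12:5|rd=2:3|rs=5:3|pad=0:5 → word 92a0h → 92 a0
4. movi fields op=0x2:5|rd=1:3|imm=160:8 → word 11a0h → 11 a0

00 00 92 A0 11 A0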